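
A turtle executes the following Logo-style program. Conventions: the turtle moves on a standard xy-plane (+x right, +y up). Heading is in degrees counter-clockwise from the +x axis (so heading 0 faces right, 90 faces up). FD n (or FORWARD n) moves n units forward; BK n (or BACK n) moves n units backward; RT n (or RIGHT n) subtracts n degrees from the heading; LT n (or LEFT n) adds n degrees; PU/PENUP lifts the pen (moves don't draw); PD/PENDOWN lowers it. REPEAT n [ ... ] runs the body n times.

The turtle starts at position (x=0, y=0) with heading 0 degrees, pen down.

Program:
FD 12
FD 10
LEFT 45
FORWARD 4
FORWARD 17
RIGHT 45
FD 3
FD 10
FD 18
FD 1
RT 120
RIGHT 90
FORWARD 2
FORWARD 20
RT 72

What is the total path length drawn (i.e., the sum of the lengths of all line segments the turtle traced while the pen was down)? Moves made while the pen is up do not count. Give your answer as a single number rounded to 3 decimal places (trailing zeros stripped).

Answer: 97

Derivation:
Executing turtle program step by step:
Start: pos=(0,0), heading=0, pen down
FD 12: (0,0) -> (12,0) [heading=0, draw]
FD 10: (12,0) -> (22,0) [heading=0, draw]
LT 45: heading 0 -> 45
FD 4: (22,0) -> (24.828,2.828) [heading=45, draw]
FD 17: (24.828,2.828) -> (36.849,14.849) [heading=45, draw]
RT 45: heading 45 -> 0
FD 3: (36.849,14.849) -> (39.849,14.849) [heading=0, draw]
FD 10: (39.849,14.849) -> (49.849,14.849) [heading=0, draw]
FD 18: (49.849,14.849) -> (67.849,14.849) [heading=0, draw]
FD 1: (67.849,14.849) -> (68.849,14.849) [heading=0, draw]
RT 120: heading 0 -> 240
RT 90: heading 240 -> 150
FD 2: (68.849,14.849) -> (67.117,15.849) [heading=150, draw]
FD 20: (67.117,15.849) -> (49.797,25.849) [heading=150, draw]
RT 72: heading 150 -> 78
Final: pos=(49.797,25.849), heading=78, 10 segment(s) drawn

Segment lengths:
  seg 1: (0,0) -> (12,0), length = 12
  seg 2: (12,0) -> (22,0), length = 10
  seg 3: (22,0) -> (24.828,2.828), length = 4
  seg 4: (24.828,2.828) -> (36.849,14.849), length = 17
  seg 5: (36.849,14.849) -> (39.849,14.849), length = 3
  seg 6: (39.849,14.849) -> (49.849,14.849), length = 10
  seg 7: (49.849,14.849) -> (67.849,14.849), length = 18
  seg 8: (67.849,14.849) -> (68.849,14.849), length = 1
  seg 9: (68.849,14.849) -> (67.117,15.849), length = 2
  seg 10: (67.117,15.849) -> (49.797,25.849), length = 20
Total = 97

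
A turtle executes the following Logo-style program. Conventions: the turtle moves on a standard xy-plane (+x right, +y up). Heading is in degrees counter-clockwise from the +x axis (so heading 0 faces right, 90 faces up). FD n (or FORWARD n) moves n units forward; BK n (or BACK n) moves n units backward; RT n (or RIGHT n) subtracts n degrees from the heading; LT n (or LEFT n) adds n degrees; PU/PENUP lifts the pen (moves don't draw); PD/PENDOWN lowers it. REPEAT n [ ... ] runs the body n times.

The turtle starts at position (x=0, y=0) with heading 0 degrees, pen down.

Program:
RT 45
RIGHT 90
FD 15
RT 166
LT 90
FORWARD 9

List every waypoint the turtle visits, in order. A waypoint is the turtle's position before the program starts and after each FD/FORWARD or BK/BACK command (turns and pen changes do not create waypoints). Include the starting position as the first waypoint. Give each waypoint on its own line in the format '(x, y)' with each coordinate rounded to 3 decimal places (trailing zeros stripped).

Answer: (0, 0)
(-10.607, -10.607)
(-18.321, -5.971)

Derivation:
Executing turtle program step by step:
Start: pos=(0,0), heading=0, pen down
RT 45: heading 0 -> 315
RT 90: heading 315 -> 225
FD 15: (0,0) -> (-10.607,-10.607) [heading=225, draw]
RT 166: heading 225 -> 59
LT 90: heading 59 -> 149
FD 9: (-10.607,-10.607) -> (-18.321,-5.971) [heading=149, draw]
Final: pos=(-18.321,-5.971), heading=149, 2 segment(s) drawn
Waypoints (3 total):
(0, 0)
(-10.607, -10.607)
(-18.321, -5.971)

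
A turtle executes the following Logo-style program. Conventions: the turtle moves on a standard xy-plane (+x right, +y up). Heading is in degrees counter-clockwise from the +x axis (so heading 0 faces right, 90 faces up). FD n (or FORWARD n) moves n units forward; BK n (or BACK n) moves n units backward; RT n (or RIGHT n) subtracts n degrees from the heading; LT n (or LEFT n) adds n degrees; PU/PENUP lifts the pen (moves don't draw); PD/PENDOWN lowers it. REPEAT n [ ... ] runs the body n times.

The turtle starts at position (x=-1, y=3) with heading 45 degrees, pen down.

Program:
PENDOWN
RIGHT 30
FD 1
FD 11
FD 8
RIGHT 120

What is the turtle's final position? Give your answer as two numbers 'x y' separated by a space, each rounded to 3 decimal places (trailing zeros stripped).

Executing turtle program step by step:
Start: pos=(-1,3), heading=45, pen down
PD: pen down
RT 30: heading 45 -> 15
FD 1: (-1,3) -> (-0.034,3.259) [heading=15, draw]
FD 11: (-0.034,3.259) -> (10.591,6.106) [heading=15, draw]
FD 8: (10.591,6.106) -> (18.319,8.176) [heading=15, draw]
RT 120: heading 15 -> 255
Final: pos=(18.319,8.176), heading=255, 3 segment(s) drawn

Answer: 18.319 8.176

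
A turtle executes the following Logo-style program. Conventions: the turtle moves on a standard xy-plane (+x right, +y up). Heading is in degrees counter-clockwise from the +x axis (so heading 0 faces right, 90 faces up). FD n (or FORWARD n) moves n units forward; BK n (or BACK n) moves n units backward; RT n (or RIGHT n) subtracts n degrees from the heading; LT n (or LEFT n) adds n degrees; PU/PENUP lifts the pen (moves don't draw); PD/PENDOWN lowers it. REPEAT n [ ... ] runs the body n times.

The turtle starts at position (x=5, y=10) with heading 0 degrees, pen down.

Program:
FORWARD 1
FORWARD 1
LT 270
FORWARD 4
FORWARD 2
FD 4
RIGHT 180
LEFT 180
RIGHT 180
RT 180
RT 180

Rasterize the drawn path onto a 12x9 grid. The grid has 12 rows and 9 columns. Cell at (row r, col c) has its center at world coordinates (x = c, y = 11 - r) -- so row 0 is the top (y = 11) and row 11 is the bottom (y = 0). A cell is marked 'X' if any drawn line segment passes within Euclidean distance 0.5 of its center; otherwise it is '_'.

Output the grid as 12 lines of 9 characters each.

Segment 0: (5,10) -> (6,10)
Segment 1: (6,10) -> (7,10)
Segment 2: (7,10) -> (7,6)
Segment 3: (7,6) -> (7,4)
Segment 4: (7,4) -> (7,0)

Answer: _________
_____XXX_
_______X_
_______X_
_______X_
_______X_
_______X_
_______X_
_______X_
_______X_
_______X_
_______X_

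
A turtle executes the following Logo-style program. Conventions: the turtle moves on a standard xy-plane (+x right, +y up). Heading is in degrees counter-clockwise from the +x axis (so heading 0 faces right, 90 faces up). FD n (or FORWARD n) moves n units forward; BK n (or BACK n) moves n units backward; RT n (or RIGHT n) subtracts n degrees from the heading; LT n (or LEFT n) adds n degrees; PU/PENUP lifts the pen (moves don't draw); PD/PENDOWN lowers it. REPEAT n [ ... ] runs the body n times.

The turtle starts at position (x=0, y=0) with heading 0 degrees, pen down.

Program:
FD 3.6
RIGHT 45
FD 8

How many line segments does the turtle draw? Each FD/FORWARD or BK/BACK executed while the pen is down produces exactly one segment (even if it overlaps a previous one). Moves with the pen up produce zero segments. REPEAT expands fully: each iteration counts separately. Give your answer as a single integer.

Answer: 2

Derivation:
Executing turtle program step by step:
Start: pos=(0,0), heading=0, pen down
FD 3.6: (0,0) -> (3.6,0) [heading=0, draw]
RT 45: heading 0 -> 315
FD 8: (3.6,0) -> (9.257,-5.657) [heading=315, draw]
Final: pos=(9.257,-5.657), heading=315, 2 segment(s) drawn
Segments drawn: 2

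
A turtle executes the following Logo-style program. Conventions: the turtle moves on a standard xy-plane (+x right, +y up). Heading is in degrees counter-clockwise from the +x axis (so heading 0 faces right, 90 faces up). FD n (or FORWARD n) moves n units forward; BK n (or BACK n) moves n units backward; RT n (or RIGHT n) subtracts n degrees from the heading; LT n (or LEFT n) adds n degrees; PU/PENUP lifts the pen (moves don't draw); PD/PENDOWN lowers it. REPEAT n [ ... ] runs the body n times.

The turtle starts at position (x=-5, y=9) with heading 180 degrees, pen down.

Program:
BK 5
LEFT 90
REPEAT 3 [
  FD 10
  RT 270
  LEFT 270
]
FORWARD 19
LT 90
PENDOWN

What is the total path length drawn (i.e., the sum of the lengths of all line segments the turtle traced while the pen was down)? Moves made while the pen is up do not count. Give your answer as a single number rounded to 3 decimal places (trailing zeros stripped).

Executing turtle program step by step:
Start: pos=(-5,9), heading=180, pen down
BK 5: (-5,9) -> (0,9) [heading=180, draw]
LT 90: heading 180 -> 270
REPEAT 3 [
  -- iteration 1/3 --
  FD 10: (0,9) -> (0,-1) [heading=270, draw]
  RT 270: heading 270 -> 0
  LT 270: heading 0 -> 270
  -- iteration 2/3 --
  FD 10: (0,-1) -> (0,-11) [heading=270, draw]
  RT 270: heading 270 -> 0
  LT 270: heading 0 -> 270
  -- iteration 3/3 --
  FD 10: (0,-11) -> (0,-21) [heading=270, draw]
  RT 270: heading 270 -> 0
  LT 270: heading 0 -> 270
]
FD 19: (0,-21) -> (0,-40) [heading=270, draw]
LT 90: heading 270 -> 0
PD: pen down
Final: pos=(0,-40), heading=0, 5 segment(s) drawn

Segment lengths:
  seg 1: (-5,9) -> (0,9), length = 5
  seg 2: (0,9) -> (0,-1), length = 10
  seg 3: (0,-1) -> (0,-11), length = 10
  seg 4: (0,-11) -> (0,-21), length = 10
  seg 5: (0,-21) -> (0,-40), length = 19
Total = 54

Answer: 54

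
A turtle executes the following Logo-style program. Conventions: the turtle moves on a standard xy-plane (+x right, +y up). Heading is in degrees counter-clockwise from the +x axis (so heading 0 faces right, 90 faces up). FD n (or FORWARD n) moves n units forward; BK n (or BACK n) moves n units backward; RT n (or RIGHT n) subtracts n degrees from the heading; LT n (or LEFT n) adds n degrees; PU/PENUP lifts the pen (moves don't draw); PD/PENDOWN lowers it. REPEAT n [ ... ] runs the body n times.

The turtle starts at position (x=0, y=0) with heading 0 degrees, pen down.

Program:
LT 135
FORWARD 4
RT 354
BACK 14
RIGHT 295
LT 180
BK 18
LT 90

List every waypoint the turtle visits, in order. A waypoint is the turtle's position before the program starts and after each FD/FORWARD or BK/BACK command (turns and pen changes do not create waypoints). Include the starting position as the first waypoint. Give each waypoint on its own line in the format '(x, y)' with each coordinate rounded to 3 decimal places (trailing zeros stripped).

Answer: (0, 0)
(-2.828, 2.828)
(8.052, -5.982)
(-8.127, -13.873)

Derivation:
Executing turtle program step by step:
Start: pos=(0,0), heading=0, pen down
LT 135: heading 0 -> 135
FD 4: (0,0) -> (-2.828,2.828) [heading=135, draw]
RT 354: heading 135 -> 141
BK 14: (-2.828,2.828) -> (8.052,-5.982) [heading=141, draw]
RT 295: heading 141 -> 206
LT 180: heading 206 -> 26
BK 18: (8.052,-5.982) -> (-8.127,-13.873) [heading=26, draw]
LT 90: heading 26 -> 116
Final: pos=(-8.127,-13.873), heading=116, 3 segment(s) drawn
Waypoints (4 total):
(0, 0)
(-2.828, 2.828)
(8.052, -5.982)
(-8.127, -13.873)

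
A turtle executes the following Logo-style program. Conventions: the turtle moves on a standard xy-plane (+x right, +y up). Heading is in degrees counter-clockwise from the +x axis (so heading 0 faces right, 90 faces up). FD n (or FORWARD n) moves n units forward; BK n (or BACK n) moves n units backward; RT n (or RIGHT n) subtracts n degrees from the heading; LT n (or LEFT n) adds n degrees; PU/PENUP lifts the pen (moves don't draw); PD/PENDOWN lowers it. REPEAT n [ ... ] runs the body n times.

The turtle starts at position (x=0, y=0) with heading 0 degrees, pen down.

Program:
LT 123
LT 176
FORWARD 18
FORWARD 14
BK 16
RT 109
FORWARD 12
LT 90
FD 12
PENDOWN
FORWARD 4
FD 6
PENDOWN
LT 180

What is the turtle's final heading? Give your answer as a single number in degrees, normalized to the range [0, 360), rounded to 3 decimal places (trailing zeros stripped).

Answer: 100

Derivation:
Executing turtle program step by step:
Start: pos=(0,0), heading=0, pen down
LT 123: heading 0 -> 123
LT 176: heading 123 -> 299
FD 18: (0,0) -> (8.727,-15.743) [heading=299, draw]
FD 14: (8.727,-15.743) -> (15.514,-27.988) [heading=299, draw]
BK 16: (15.514,-27.988) -> (7.757,-13.994) [heading=299, draw]
RT 109: heading 299 -> 190
FD 12: (7.757,-13.994) -> (-4.061,-16.078) [heading=190, draw]
LT 90: heading 190 -> 280
FD 12: (-4.061,-16.078) -> (-1.977,-27.895) [heading=280, draw]
PD: pen down
FD 4: (-1.977,-27.895) -> (-1.282,-31.835) [heading=280, draw]
FD 6: (-1.282,-31.835) -> (-0.24,-37.743) [heading=280, draw]
PD: pen down
LT 180: heading 280 -> 100
Final: pos=(-0.24,-37.743), heading=100, 7 segment(s) drawn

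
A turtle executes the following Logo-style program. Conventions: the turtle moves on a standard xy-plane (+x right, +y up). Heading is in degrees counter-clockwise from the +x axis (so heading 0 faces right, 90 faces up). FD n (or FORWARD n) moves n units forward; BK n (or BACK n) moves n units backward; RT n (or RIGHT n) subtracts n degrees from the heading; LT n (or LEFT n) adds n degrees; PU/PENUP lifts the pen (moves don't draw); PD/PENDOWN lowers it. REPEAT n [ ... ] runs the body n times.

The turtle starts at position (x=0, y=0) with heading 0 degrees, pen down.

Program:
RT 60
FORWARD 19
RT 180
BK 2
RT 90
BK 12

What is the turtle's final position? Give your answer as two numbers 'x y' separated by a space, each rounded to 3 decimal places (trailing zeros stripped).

Answer: 0.108 -24.187

Derivation:
Executing turtle program step by step:
Start: pos=(0,0), heading=0, pen down
RT 60: heading 0 -> 300
FD 19: (0,0) -> (9.5,-16.454) [heading=300, draw]
RT 180: heading 300 -> 120
BK 2: (9.5,-16.454) -> (10.5,-18.187) [heading=120, draw]
RT 90: heading 120 -> 30
BK 12: (10.5,-18.187) -> (0.108,-24.187) [heading=30, draw]
Final: pos=(0.108,-24.187), heading=30, 3 segment(s) drawn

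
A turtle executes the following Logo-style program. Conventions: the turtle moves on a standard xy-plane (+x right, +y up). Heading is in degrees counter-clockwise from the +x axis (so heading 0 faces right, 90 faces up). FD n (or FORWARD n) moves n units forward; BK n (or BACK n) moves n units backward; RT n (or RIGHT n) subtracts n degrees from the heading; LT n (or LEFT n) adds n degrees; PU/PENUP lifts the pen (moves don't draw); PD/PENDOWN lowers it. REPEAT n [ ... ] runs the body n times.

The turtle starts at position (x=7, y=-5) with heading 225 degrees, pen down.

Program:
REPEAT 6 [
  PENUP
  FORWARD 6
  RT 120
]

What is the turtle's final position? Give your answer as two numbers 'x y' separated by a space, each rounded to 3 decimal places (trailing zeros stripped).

Executing turtle program step by step:
Start: pos=(7,-5), heading=225, pen down
REPEAT 6 [
  -- iteration 1/6 --
  PU: pen up
  FD 6: (7,-5) -> (2.757,-9.243) [heading=225, move]
  RT 120: heading 225 -> 105
  -- iteration 2/6 --
  PU: pen up
  FD 6: (2.757,-9.243) -> (1.204,-3.447) [heading=105, move]
  RT 120: heading 105 -> 345
  -- iteration 3/6 --
  PU: pen up
  FD 6: (1.204,-3.447) -> (7,-5) [heading=345, move]
  RT 120: heading 345 -> 225
  -- iteration 4/6 --
  PU: pen up
  FD 6: (7,-5) -> (2.757,-9.243) [heading=225, move]
  RT 120: heading 225 -> 105
  -- iteration 5/6 --
  PU: pen up
  FD 6: (2.757,-9.243) -> (1.204,-3.447) [heading=105, move]
  RT 120: heading 105 -> 345
  -- iteration 6/6 --
  PU: pen up
  FD 6: (1.204,-3.447) -> (7,-5) [heading=345, move]
  RT 120: heading 345 -> 225
]
Final: pos=(7,-5), heading=225, 0 segment(s) drawn

Answer: 7 -5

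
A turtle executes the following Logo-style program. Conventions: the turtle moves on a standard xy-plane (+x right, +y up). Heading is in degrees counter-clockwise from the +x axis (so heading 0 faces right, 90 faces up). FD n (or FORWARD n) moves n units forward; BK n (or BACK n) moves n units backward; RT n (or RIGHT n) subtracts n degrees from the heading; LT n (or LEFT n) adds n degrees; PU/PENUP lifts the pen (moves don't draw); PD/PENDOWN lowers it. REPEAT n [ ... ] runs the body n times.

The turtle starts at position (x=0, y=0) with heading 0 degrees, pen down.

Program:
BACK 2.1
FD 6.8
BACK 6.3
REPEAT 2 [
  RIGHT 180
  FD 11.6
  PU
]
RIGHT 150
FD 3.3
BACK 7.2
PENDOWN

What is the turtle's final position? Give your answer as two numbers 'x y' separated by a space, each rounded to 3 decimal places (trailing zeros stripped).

Executing turtle program step by step:
Start: pos=(0,0), heading=0, pen down
BK 2.1: (0,0) -> (-2.1,0) [heading=0, draw]
FD 6.8: (-2.1,0) -> (4.7,0) [heading=0, draw]
BK 6.3: (4.7,0) -> (-1.6,0) [heading=0, draw]
REPEAT 2 [
  -- iteration 1/2 --
  RT 180: heading 0 -> 180
  FD 11.6: (-1.6,0) -> (-13.2,0) [heading=180, draw]
  PU: pen up
  -- iteration 2/2 --
  RT 180: heading 180 -> 0
  FD 11.6: (-13.2,0) -> (-1.6,0) [heading=0, move]
  PU: pen up
]
RT 150: heading 0 -> 210
FD 3.3: (-1.6,0) -> (-4.458,-1.65) [heading=210, move]
BK 7.2: (-4.458,-1.65) -> (1.777,1.95) [heading=210, move]
PD: pen down
Final: pos=(1.777,1.95), heading=210, 4 segment(s) drawn

Answer: 1.777 1.95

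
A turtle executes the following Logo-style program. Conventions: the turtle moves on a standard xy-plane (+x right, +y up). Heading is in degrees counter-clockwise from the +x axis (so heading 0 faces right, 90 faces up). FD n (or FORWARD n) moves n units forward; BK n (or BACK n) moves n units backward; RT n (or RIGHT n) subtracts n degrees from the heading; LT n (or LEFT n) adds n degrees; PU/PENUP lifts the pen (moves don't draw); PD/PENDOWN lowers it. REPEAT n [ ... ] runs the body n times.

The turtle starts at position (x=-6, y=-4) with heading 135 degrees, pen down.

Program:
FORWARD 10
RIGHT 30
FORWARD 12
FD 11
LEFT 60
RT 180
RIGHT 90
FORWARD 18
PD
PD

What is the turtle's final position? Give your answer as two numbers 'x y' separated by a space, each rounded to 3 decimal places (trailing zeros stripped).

Answer: -23.683 7.901

Derivation:
Executing turtle program step by step:
Start: pos=(-6,-4), heading=135, pen down
FD 10: (-6,-4) -> (-13.071,3.071) [heading=135, draw]
RT 30: heading 135 -> 105
FD 12: (-13.071,3.071) -> (-16.177,14.662) [heading=105, draw]
FD 11: (-16.177,14.662) -> (-19.024,25.287) [heading=105, draw]
LT 60: heading 105 -> 165
RT 180: heading 165 -> 345
RT 90: heading 345 -> 255
FD 18: (-19.024,25.287) -> (-23.683,7.901) [heading=255, draw]
PD: pen down
PD: pen down
Final: pos=(-23.683,7.901), heading=255, 4 segment(s) drawn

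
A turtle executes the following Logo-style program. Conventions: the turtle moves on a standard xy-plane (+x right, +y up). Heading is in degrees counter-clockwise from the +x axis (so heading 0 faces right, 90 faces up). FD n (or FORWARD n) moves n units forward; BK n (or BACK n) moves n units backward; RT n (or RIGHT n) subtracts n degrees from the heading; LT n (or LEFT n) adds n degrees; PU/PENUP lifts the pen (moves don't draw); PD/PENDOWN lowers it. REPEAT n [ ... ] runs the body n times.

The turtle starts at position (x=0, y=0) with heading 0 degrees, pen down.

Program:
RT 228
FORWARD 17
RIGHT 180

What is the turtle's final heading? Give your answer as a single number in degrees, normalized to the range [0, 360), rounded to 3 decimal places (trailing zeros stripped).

Executing turtle program step by step:
Start: pos=(0,0), heading=0, pen down
RT 228: heading 0 -> 132
FD 17: (0,0) -> (-11.375,12.633) [heading=132, draw]
RT 180: heading 132 -> 312
Final: pos=(-11.375,12.633), heading=312, 1 segment(s) drawn

Answer: 312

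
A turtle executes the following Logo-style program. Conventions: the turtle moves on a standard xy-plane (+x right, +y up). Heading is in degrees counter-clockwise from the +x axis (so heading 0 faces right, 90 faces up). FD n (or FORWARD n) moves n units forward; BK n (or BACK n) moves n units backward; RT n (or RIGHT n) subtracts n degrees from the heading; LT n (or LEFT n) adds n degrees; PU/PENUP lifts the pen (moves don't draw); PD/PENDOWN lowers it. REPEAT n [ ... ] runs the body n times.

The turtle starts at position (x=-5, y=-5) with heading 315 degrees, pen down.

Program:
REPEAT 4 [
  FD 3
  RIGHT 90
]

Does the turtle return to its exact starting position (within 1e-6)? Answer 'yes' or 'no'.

Answer: yes

Derivation:
Executing turtle program step by step:
Start: pos=(-5,-5), heading=315, pen down
REPEAT 4 [
  -- iteration 1/4 --
  FD 3: (-5,-5) -> (-2.879,-7.121) [heading=315, draw]
  RT 90: heading 315 -> 225
  -- iteration 2/4 --
  FD 3: (-2.879,-7.121) -> (-5,-9.243) [heading=225, draw]
  RT 90: heading 225 -> 135
  -- iteration 3/4 --
  FD 3: (-5,-9.243) -> (-7.121,-7.121) [heading=135, draw]
  RT 90: heading 135 -> 45
  -- iteration 4/4 --
  FD 3: (-7.121,-7.121) -> (-5,-5) [heading=45, draw]
  RT 90: heading 45 -> 315
]
Final: pos=(-5,-5), heading=315, 4 segment(s) drawn

Start position: (-5, -5)
Final position: (-5, -5)
Distance = 0; < 1e-6 -> CLOSED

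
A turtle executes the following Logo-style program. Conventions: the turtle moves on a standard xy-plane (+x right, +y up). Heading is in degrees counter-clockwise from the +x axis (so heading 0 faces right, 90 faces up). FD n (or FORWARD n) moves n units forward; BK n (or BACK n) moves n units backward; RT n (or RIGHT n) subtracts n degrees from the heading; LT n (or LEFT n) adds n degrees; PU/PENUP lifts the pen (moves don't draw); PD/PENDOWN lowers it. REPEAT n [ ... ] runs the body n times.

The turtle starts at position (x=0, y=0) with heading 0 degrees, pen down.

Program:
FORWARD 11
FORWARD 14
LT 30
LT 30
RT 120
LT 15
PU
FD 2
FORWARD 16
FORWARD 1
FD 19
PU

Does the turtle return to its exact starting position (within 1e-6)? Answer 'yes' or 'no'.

Executing turtle program step by step:
Start: pos=(0,0), heading=0, pen down
FD 11: (0,0) -> (11,0) [heading=0, draw]
FD 14: (11,0) -> (25,0) [heading=0, draw]
LT 30: heading 0 -> 30
LT 30: heading 30 -> 60
RT 120: heading 60 -> 300
LT 15: heading 300 -> 315
PU: pen up
FD 2: (25,0) -> (26.414,-1.414) [heading=315, move]
FD 16: (26.414,-1.414) -> (37.728,-12.728) [heading=315, move]
FD 1: (37.728,-12.728) -> (38.435,-13.435) [heading=315, move]
FD 19: (38.435,-13.435) -> (51.87,-26.87) [heading=315, move]
PU: pen up
Final: pos=(51.87,-26.87), heading=315, 2 segment(s) drawn

Start position: (0, 0)
Final position: (51.87, -26.87)
Distance = 58.417; >= 1e-6 -> NOT closed

Answer: no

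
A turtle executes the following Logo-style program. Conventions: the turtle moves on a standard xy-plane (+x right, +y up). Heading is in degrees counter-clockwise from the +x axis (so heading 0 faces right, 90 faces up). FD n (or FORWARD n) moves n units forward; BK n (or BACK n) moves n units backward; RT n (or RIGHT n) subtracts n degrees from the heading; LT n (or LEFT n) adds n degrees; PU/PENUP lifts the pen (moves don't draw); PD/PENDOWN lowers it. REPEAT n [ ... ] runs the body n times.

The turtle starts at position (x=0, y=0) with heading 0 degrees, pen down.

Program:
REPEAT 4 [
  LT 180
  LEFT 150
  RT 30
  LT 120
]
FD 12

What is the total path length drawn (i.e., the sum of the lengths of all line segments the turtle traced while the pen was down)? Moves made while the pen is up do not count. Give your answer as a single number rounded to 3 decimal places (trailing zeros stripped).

Answer: 12

Derivation:
Executing turtle program step by step:
Start: pos=(0,0), heading=0, pen down
REPEAT 4 [
  -- iteration 1/4 --
  LT 180: heading 0 -> 180
  LT 150: heading 180 -> 330
  RT 30: heading 330 -> 300
  LT 120: heading 300 -> 60
  -- iteration 2/4 --
  LT 180: heading 60 -> 240
  LT 150: heading 240 -> 30
  RT 30: heading 30 -> 0
  LT 120: heading 0 -> 120
  -- iteration 3/4 --
  LT 180: heading 120 -> 300
  LT 150: heading 300 -> 90
  RT 30: heading 90 -> 60
  LT 120: heading 60 -> 180
  -- iteration 4/4 --
  LT 180: heading 180 -> 0
  LT 150: heading 0 -> 150
  RT 30: heading 150 -> 120
  LT 120: heading 120 -> 240
]
FD 12: (0,0) -> (-6,-10.392) [heading=240, draw]
Final: pos=(-6,-10.392), heading=240, 1 segment(s) drawn

Segment lengths:
  seg 1: (0,0) -> (-6,-10.392), length = 12
Total = 12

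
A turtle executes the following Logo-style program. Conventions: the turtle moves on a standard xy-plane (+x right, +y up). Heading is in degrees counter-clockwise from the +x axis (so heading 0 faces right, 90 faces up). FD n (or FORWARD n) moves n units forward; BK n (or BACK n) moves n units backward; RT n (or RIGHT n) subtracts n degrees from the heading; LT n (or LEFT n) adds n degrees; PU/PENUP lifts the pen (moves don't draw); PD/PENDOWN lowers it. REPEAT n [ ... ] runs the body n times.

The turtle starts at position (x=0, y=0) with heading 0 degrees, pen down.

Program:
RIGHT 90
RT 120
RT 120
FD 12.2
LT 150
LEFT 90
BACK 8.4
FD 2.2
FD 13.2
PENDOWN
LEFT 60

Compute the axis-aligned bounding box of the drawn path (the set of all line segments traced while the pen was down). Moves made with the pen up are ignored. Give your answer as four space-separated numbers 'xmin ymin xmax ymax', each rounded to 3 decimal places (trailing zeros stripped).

Executing turtle program step by step:
Start: pos=(0,0), heading=0, pen down
RT 90: heading 0 -> 270
RT 120: heading 270 -> 150
RT 120: heading 150 -> 30
FD 12.2: (0,0) -> (10.566,6.1) [heading=30, draw]
LT 150: heading 30 -> 180
LT 90: heading 180 -> 270
BK 8.4: (10.566,6.1) -> (10.566,14.5) [heading=270, draw]
FD 2.2: (10.566,14.5) -> (10.566,12.3) [heading=270, draw]
FD 13.2: (10.566,12.3) -> (10.566,-0.9) [heading=270, draw]
PD: pen down
LT 60: heading 270 -> 330
Final: pos=(10.566,-0.9), heading=330, 4 segment(s) drawn

Segment endpoints: x in {0, 10.566}, y in {-0.9, 0, 6.1, 12.3, 14.5}
xmin=0, ymin=-0.9, xmax=10.566, ymax=14.5

Answer: 0 -0.9 10.566 14.5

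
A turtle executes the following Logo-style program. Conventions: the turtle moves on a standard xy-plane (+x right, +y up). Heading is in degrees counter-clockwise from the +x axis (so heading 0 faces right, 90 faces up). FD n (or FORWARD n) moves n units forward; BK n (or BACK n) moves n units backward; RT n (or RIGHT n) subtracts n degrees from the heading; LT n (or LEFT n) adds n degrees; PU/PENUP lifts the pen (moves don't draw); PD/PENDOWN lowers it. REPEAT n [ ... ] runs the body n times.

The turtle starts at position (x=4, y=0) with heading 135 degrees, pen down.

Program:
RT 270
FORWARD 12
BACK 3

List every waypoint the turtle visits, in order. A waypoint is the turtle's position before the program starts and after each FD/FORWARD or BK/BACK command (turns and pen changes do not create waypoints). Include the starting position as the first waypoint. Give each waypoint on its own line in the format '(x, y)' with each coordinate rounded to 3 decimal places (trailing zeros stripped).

Executing turtle program step by step:
Start: pos=(4,0), heading=135, pen down
RT 270: heading 135 -> 225
FD 12: (4,0) -> (-4.485,-8.485) [heading=225, draw]
BK 3: (-4.485,-8.485) -> (-2.364,-6.364) [heading=225, draw]
Final: pos=(-2.364,-6.364), heading=225, 2 segment(s) drawn
Waypoints (3 total):
(4, 0)
(-4.485, -8.485)
(-2.364, -6.364)

Answer: (4, 0)
(-4.485, -8.485)
(-2.364, -6.364)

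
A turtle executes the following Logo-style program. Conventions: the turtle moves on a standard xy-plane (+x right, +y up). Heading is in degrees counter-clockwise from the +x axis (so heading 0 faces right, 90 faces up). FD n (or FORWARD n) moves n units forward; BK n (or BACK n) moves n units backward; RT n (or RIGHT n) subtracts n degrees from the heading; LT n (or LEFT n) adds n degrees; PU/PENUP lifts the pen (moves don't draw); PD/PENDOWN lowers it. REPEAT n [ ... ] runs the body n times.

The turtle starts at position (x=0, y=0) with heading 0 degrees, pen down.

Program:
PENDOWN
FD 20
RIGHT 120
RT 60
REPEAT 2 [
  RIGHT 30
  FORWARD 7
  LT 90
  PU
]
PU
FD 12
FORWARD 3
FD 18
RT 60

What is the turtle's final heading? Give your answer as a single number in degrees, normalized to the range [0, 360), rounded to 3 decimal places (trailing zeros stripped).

Executing turtle program step by step:
Start: pos=(0,0), heading=0, pen down
PD: pen down
FD 20: (0,0) -> (20,0) [heading=0, draw]
RT 120: heading 0 -> 240
RT 60: heading 240 -> 180
REPEAT 2 [
  -- iteration 1/2 --
  RT 30: heading 180 -> 150
  FD 7: (20,0) -> (13.938,3.5) [heading=150, draw]
  LT 90: heading 150 -> 240
  PU: pen up
  -- iteration 2/2 --
  RT 30: heading 240 -> 210
  FD 7: (13.938,3.5) -> (7.876,0) [heading=210, move]
  LT 90: heading 210 -> 300
  PU: pen up
]
PU: pen up
FD 12: (7.876,0) -> (13.876,-10.392) [heading=300, move]
FD 3: (13.876,-10.392) -> (15.376,-12.99) [heading=300, move]
FD 18: (15.376,-12.99) -> (24.376,-28.579) [heading=300, move]
RT 60: heading 300 -> 240
Final: pos=(24.376,-28.579), heading=240, 2 segment(s) drawn

Answer: 240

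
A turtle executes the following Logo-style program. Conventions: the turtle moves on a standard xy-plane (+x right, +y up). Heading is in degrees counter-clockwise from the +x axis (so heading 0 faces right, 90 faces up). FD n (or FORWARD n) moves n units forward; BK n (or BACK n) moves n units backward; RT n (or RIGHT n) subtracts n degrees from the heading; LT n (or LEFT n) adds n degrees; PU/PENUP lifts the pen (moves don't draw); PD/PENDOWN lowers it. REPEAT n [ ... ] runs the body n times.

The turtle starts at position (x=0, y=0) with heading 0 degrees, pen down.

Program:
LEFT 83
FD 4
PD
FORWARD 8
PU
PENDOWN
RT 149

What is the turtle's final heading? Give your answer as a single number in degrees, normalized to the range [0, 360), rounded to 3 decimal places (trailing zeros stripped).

Answer: 294

Derivation:
Executing turtle program step by step:
Start: pos=(0,0), heading=0, pen down
LT 83: heading 0 -> 83
FD 4: (0,0) -> (0.487,3.97) [heading=83, draw]
PD: pen down
FD 8: (0.487,3.97) -> (1.462,11.911) [heading=83, draw]
PU: pen up
PD: pen down
RT 149: heading 83 -> 294
Final: pos=(1.462,11.911), heading=294, 2 segment(s) drawn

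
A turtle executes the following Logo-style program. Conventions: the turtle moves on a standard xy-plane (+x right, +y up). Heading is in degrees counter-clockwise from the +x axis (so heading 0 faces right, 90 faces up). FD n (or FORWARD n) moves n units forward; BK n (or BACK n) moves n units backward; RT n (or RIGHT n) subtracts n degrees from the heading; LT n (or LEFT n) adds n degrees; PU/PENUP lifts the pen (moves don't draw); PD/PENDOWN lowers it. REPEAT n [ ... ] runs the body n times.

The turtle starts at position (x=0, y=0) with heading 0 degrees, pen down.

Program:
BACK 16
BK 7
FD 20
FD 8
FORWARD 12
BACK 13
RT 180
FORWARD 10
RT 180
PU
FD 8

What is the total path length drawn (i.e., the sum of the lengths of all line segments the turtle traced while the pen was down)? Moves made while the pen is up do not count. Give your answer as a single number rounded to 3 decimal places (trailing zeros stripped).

Executing turtle program step by step:
Start: pos=(0,0), heading=0, pen down
BK 16: (0,0) -> (-16,0) [heading=0, draw]
BK 7: (-16,0) -> (-23,0) [heading=0, draw]
FD 20: (-23,0) -> (-3,0) [heading=0, draw]
FD 8: (-3,0) -> (5,0) [heading=0, draw]
FD 12: (5,0) -> (17,0) [heading=0, draw]
BK 13: (17,0) -> (4,0) [heading=0, draw]
RT 180: heading 0 -> 180
FD 10: (4,0) -> (-6,0) [heading=180, draw]
RT 180: heading 180 -> 0
PU: pen up
FD 8: (-6,0) -> (2,0) [heading=0, move]
Final: pos=(2,0), heading=0, 7 segment(s) drawn

Segment lengths:
  seg 1: (0,0) -> (-16,0), length = 16
  seg 2: (-16,0) -> (-23,0), length = 7
  seg 3: (-23,0) -> (-3,0), length = 20
  seg 4: (-3,0) -> (5,0), length = 8
  seg 5: (5,0) -> (17,0), length = 12
  seg 6: (17,0) -> (4,0), length = 13
  seg 7: (4,0) -> (-6,0), length = 10
Total = 86

Answer: 86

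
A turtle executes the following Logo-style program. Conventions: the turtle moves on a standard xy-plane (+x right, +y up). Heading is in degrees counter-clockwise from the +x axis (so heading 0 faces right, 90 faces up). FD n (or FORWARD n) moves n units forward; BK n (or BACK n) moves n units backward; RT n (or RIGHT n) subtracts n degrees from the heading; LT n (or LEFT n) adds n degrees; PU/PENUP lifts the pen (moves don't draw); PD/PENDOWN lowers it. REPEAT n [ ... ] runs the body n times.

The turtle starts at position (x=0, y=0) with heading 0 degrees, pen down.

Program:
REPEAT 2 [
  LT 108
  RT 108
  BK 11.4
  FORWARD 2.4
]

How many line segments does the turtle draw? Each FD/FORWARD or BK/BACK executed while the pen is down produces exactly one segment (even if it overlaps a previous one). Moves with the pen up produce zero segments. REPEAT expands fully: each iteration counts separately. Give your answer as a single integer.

Answer: 4

Derivation:
Executing turtle program step by step:
Start: pos=(0,0), heading=0, pen down
REPEAT 2 [
  -- iteration 1/2 --
  LT 108: heading 0 -> 108
  RT 108: heading 108 -> 0
  BK 11.4: (0,0) -> (-11.4,0) [heading=0, draw]
  FD 2.4: (-11.4,0) -> (-9,0) [heading=0, draw]
  -- iteration 2/2 --
  LT 108: heading 0 -> 108
  RT 108: heading 108 -> 0
  BK 11.4: (-9,0) -> (-20.4,0) [heading=0, draw]
  FD 2.4: (-20.4,0) -> (-18,0) [heading=0, draw]
]
Final: pos=(-18,0), heading=0, 4 segment(s) drawn
Segments drawn: 4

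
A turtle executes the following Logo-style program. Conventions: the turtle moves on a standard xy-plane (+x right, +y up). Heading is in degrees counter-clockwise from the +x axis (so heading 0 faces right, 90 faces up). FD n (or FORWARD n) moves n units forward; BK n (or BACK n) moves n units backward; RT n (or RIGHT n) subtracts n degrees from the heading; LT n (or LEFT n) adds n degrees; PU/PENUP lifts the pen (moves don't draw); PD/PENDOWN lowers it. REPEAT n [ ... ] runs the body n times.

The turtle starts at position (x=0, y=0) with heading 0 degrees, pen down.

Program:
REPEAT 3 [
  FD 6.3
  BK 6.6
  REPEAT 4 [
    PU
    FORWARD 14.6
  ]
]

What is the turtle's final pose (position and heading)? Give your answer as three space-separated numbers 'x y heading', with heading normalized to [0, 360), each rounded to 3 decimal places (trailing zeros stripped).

Executing turtle program step by step:
Start: pos=(0,0), heading=0, pen down
REPEAT 3 [
  -- iteration 1/3 --
  FD 6.3: (0,0) -> (6.3,0) [heading=0, draw]
  BK 6.6: (6.3,0) -> (-0.3,0) [heading=0, draw]
  REPEAT 4 [
    -- iteration 1/4 --
    PU: pen up
    FD 14.6: (-0.3,0) -> (14.3,0) [heading=0, move]
    -- iteration 2/4 --
    PU: pen up
    FD 14.6: (14.3,0) -> (28.9,0) [heading=0, move]
    -- iteration 3/4 --
    PU: pen up
    FD 14.6: (28.9,0) -> (43.5,0) [heading=0, move]
    -- iteration 4/4 --
    PU: pen up
    FD 14.6: (43.5,0) -> (58.1,0) [heading=0, move]
  ]
  -- iteration 2/3 --
  FD 6.3: (58.1,0) -> (64.4,0) [heading=0, move]
  BK 6.6: (64.4,0) -> (57.8,0) [heading=0, move]
  REPEAT 4 [
    -- iteration 1/4 --
    PU: pen up
    FD 14.6: (57.8,0) -> (72.4,0) [heading=0, move]
    -- iteration 2/4 --
    PU: pen up
    FD 14.6: (72.4,0) -> (87,0) [heading=0, move]
    -- iteration 3/4 --
    PU: pen up
    FD 14.6: (87,0) -> (101.6,0) [heading=0, move]
    -- iteration 4/4 --
    PU: pen up
    FD 14.6: (101.6,0) -> (116.2,0) [heading=0, move]
  ]
  -- iteration 3/3 --
  FD 6.3: (116.2,0) -> (122.5,0) [heading=0, move]
  BK 6.6: (122.5,0) -> (115.9,0) [heading=0, move]
  REPEAT 4 [
    -- iteration 1/4 --
    PU: pen up
    FD 14.6: (115.9,0) -> (130.5,0) [heading=0, move]
    -- iteration 2/4 --
    PU: pen up
    FD 14.6: (130.5,0) -> (145.1,0) [heading=0, move]
    -- iteration 3/4 --
    PU: pen up
    FD 14.6: (145.1,0) -> (159.7,0) [heading=0, move]
    -- iteration 4/4 --
    PU: pen up
    FD 14.6: (159.7,0) -> (174.3,0) [heading=0, move]
  ]
]
Final: pos=(174.3,0), heading=0, 2 segment(s) drawn

Answer: 174.3 0 0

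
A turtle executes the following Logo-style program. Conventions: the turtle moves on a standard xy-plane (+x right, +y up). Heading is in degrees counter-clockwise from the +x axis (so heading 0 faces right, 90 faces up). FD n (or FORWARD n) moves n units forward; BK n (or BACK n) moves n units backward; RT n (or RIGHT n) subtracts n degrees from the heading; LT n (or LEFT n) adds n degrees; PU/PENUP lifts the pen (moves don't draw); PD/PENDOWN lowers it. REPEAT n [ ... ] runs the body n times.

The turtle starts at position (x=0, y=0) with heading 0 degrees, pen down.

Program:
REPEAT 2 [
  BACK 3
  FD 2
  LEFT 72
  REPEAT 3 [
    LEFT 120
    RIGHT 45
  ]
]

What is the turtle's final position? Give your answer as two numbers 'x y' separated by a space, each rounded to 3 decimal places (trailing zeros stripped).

Answer: -1.454 0.891

Derivation:
Executing turtle program step by step:
Start: pos=(0,0), heading=0, pen down
REPEAT 2 [
  -- iteration 1/2 --
  BK 3: (0,0) -> (-3,0) [heading=0, draw]
  FD 2: (-3,0) -> (-1,0) [heading=0, draw]
  LT 72: heading 0 -> 72
  REPEAT 3 [
    -- iteration 1/3 --
    LT 120: heading 72 -> 192
    RT 45: heading 192 -> 147
    -- iteration 2/3 --
    LT 120: heading 147 -> 267
    RT 45: heading 267 -> 222
    -- iteration 3/3 --
    LT 120: heading 222 -> 342
    RT 45: heading 342 -> 297
  ]
  -- iteration 2/2 --
  BK 3: (-1,0) -> (-2.362,2.673) [heading=297, draw]
  FD 2: (-2.362,2.673) -> (-1.454,0.891) [heading=297, draw]
  LT 72: heading 297 -> 9
  REPEAT 3 [
    -- iteration 1/3 --
    LT 120: heading 9 -> 129
    RT 45: heading 129 -> 84
    -- iteration 2/3 --
    LT 120: heading 84 -> 204
    RT 45: heading 204 -> 159
    -- iteration 3/3 --
    LT 120: heading 159 -> 279
    RT 45: heading 279 -> 234
  ]
]
Final: pos=(-1.454,0.891), heading=234, 4 segment(s) drawn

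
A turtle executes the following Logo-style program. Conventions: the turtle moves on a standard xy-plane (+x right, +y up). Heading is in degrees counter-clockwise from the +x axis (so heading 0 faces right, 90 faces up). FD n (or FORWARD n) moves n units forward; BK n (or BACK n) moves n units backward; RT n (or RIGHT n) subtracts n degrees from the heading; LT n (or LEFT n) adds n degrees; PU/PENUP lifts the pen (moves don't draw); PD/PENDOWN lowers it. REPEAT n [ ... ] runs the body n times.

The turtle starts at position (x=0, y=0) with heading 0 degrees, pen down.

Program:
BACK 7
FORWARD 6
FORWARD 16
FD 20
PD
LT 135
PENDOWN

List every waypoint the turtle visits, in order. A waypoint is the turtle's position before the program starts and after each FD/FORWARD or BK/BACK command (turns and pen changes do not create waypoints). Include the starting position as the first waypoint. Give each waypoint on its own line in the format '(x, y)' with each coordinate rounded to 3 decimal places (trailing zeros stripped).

Executing turtle program step by step:
Start: pos=(0,0), heading=0, pen down
BK 7: (0,0) -> (-7,0) [heading=0, draw]
FD 6: (-7,0) -> (-1,0) [heading=0, draw]
FD 16: (-1,0) -> (15,0) [heading=0, draw]
FD 20: (15,0) -> (35,0) [heading=0, draw]
PD: pen down
LT 135: heading 0 -> 135
PD: pen down
Final: pos=(35,0), heading=135, 4 segment(s) drawn
Waypoints (5 total):
(0, 0)
(-7, 0)
(-1, 0)
(15, 0)
(35, 0)

Answer: (0, 0)
(-7, 0)
(-1, 0)
(15, 0)
(35, 0)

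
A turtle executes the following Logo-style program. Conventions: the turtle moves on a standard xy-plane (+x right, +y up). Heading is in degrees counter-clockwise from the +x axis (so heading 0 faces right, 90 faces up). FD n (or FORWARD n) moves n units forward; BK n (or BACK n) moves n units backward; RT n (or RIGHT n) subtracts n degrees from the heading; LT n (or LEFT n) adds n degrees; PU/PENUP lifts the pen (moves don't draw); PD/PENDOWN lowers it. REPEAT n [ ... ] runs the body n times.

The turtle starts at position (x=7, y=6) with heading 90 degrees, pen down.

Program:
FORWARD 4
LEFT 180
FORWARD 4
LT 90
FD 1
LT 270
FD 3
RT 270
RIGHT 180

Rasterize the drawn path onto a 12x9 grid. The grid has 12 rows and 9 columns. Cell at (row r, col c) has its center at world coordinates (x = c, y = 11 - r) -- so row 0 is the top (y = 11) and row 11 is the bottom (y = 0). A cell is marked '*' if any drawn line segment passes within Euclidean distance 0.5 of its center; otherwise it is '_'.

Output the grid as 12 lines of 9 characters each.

Segment 0: (7,6) -> (7,10)
Segment 1: (7,10) -> (7,6)
Segment 2: (7,6) -> (8,6)
Segment 3: (8,6) -> (8,3)

Answer: _________
_______*_
_______*_
_______*_
_______*_
_______**
________*
________*
________*
_________
_________
_________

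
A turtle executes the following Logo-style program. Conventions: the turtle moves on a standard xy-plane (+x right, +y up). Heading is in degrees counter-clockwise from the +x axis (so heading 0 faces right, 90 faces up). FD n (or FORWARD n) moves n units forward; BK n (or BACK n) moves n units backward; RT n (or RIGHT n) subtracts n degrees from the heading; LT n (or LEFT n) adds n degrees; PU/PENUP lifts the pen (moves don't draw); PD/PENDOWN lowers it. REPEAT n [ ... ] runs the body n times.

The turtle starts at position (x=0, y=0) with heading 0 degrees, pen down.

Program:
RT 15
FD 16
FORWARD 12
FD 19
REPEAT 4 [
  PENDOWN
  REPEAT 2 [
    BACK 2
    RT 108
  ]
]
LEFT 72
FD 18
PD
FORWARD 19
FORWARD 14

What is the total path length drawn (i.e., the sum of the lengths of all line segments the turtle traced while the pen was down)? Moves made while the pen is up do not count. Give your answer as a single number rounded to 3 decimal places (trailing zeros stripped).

Answer: 114

Derivation:
Executing turtle program step by step:
Start: pos=(0,0), heading=0, pen down
RT 15: heading 0 -> 345
FD 16: (0,0) -> (15.455,-4.141) [heading=345, draw]
FD 12: (15.455,-4.141) -> (27.046,-7.247) [heading=345, draw]
FD 19: (27.046,-7.247) -> (45.399,-12.164) [heading=345, draw]
REPEAT 4 [
  -- iteration 1/4 --
  PD: pen down
  REPEAT 2 [
    -- iteration 1/2 --
    BK 2: (45.399,-12.164) -> (43.467,-11.647) [heading=345, draw]
    RT 108: heading 345 -> 237
    -- iteration 2/2 --
    BK 2: (43.467,-11.647) -> (44.556,-9.97) [heading=237, draw]
    RT 108: heading 237 -> 129
  ]
  -- iteration 2/4 --
  PD: pen down
  REPEAT 2 [
    -- iteration 1/2 --
    BK 2: (44.556,-9.97) -> (45.815,-11.524) [heading=129, draw]
    RT 108: heading 129 -> 21
    -- iteration 2/2 --
    BK 2: (45.815,-11.524) -> (43.947,-12.241) [heading=21, draw]
    RT 108: heading 21 -> 273
  ]
  -- iteration 3/4 --
  PD: pen down
  REPEAT 2 [
    -- iteration 1/2 --
    BK 2: (43.947,-12.241) -> (43.843,-10.243) [heading=273, draw]
    RT 108: heading 273 -> 165
    -- iteration 2/2 --
    BK 2: (43.843,-10.243) -> (45.775,-10.761) [heading=165, draw]
    RT 108: heading 165 -> 57
  ]
  -- iteration 4/4 --
  PD: pen down
  REPEAT 2 [
    -- iteration 1/2 --
    BK 2: (45.775,-10.761) -> (44.685,-12.438) [heading=57, draw]
    RT 108: heading 57 -> 309
    -- iteration 2/2 --
    BK 2: (44.685,-12.438) -> (43.427,-10.884) [heading=309, draw]
    RT 108: heading 309 -> 201
  ]
]
LT 72: heading 201 -> 273
FD 18: (43.427,-10.884) -> (44.369,-28.859) [heading=273, draw]
PD: pen down
FD 19: (44.369,-28.859) -> (45.363,-47.833) [heading=273, draw]
FD 14: (45.363,-47.833) -> (46.096,-61.814) [heading=273, draw]
Final: pos=(46.096,-61.814), heading=273, 14 segment(s) drawn

Segment lengths:
  seg 1: (0,0) -> (15.455,-4.141), length = 16
  seg 2: (15.455,-4.141) -> (27.046,-7.247), length = 12
  seg 3: (27.046,-7.247) -> (45.399,-12.164), length = 19
  seg 4: (45.399,-12.164) -> (43.467,-11.647), length = 2
  seg 5: (43.467,-11.647) -> (44.556,-9.97), length = 2
  seg 6: (44.556,-9.97) -> (45.815,-11.524), length = 2
  seg 7: (45.815,-11.524) -> (43.947,-12.241), length = 2
  seg 8: (43.947,-12.241) -> (43.843,-10.243), length = 2
  seg 9: (43.843,-10.243) -> (45.775,-10.761), length = 2
  seg 10: (45.775,-10.761) -> (44.685,-12.438), length = 2
  seg 11: (44.685,-12.438) -> (43.427,-10.884), length = 2
  seg 12: (43.427,-10.884) -> (44.369,-28.859), length = 18
  seg 13: (44.369,-28.859) -> (45.363,-47.833), length = 19
  seg 14: (45.363,-47.833) -> (46.096,-61.814), length = 14
Total = 114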